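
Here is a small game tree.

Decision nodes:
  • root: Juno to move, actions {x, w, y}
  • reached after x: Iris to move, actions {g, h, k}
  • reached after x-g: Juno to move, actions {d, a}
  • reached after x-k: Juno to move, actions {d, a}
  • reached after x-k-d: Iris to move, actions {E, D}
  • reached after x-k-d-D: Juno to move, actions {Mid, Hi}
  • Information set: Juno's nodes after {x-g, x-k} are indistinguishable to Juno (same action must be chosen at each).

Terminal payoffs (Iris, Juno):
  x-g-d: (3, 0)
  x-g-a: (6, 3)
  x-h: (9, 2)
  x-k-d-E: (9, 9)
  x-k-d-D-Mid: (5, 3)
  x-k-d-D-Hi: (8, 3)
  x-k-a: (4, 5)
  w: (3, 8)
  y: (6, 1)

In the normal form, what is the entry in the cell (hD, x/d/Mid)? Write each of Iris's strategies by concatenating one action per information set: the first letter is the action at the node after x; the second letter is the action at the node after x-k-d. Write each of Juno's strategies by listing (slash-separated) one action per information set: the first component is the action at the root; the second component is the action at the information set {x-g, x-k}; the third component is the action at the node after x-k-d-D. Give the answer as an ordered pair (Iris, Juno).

Trace the play path from the root:
  Juno plays x
  Iris plays h at [x]
→ terminal payoff (9, 2).
(Iris's choice at the node after x-k-d is never reached on this path, so it doesn't affect the outcome.)

(9, 2)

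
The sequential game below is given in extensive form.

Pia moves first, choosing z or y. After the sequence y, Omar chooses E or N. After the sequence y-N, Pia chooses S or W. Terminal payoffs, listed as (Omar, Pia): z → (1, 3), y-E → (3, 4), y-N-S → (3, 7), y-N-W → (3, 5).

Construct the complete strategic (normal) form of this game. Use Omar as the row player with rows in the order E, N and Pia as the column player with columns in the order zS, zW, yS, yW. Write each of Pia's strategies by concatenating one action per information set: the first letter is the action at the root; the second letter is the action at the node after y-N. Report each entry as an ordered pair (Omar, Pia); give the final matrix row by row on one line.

E: (1,3) (1,3) (3,4) (3,4) | N: (1,3) (1,3) (3,7) (3,5)

           zS       zW       yS       yW
   E    (1,3)    (1,3)    (3,4)    (3,4)
   N    (1,3)    (1,3)    (3,7)    (3,5)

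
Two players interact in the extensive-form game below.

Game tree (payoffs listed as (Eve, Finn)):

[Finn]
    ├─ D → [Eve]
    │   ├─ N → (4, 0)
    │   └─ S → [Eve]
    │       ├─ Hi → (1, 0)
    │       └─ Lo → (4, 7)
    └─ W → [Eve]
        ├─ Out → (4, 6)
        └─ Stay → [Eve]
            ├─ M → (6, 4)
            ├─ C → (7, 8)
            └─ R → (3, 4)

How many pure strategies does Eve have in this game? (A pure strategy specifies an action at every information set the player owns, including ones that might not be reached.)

24

Eve owns the node after D with actions {N, S} — two choices.
Eve owns the node after W with actions {Out, Stay} — two choices.
Eve owns the node after D-S with actions {Hi, Lo} — two choices.
Eve owns the node after W-Stay with actions {M, C, R} — three choices.
A pure strategy fixes one action at each information set independently, so the count is the product 2 × 2 × 2 × 3 = 24.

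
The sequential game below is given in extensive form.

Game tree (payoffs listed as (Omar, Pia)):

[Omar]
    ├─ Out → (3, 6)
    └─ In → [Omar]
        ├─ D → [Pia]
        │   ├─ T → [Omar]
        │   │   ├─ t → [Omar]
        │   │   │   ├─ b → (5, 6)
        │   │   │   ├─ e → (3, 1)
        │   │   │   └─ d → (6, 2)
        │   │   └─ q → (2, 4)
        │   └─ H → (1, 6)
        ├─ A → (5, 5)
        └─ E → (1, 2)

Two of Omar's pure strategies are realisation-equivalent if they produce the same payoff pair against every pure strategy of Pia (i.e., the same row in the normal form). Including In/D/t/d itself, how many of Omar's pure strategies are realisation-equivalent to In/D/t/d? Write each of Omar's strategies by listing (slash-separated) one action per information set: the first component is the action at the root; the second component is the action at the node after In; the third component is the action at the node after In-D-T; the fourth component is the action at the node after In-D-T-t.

1

Row for In/D/t/d (columns T, H): (6,2) (1,6).
Every one of Omar's information sets is on the play path for some reply by Pia when Omar follows In/D/t/d.
Changing the action at any of them therefore changes at least one column, so only In/D/t/d itself gives this row.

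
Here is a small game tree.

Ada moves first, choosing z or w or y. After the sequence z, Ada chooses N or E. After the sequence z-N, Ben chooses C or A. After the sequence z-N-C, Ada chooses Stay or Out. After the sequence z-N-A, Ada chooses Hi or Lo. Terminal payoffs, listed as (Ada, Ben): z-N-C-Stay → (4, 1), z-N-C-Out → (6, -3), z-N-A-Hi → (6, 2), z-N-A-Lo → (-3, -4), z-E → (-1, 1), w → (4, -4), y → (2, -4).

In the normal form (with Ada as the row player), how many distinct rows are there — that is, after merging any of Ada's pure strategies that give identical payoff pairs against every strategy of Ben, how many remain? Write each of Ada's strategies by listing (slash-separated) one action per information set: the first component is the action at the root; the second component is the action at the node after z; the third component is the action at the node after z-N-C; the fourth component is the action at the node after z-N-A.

Ada has 24 pure strategies: z/N/Stay/Hi, z/N/Stay/Lo, z/N/Out/Hi, z/N/Out/Lo, z/E/Stay/Hi, z/E/Stay/Lo, z/E/Out/Hi, z/E/Out/Lo, w/N/Stay/Hi, w/N/Stay/Lo, w/N/Out/Hi, w/N/Out/Lo, w/E/Stay/Hi, w/E/Stay/Lo, w/E/Out/Hi, w/E/Out/Lo, y/N/Stay/Hi, y/N/Stay/Lo, y/N/Out/Hi, y/N/Out/Lo, y/E/Stay/Hi, y/E/Stay/Lo, y/E/Out/Hi, y/E/Out/Lo. Columns: C, A.
{z/N/Stay/Hi} → row (4,1) (6,2)
{z/N/Stay/Lo} → row (4,1) (-3,-4)
{z/N/Out/Hi} → row (6,-3) (6,2)
{z/N/Out/Lo} → row (6,-3) (-3,-4)
{z/E/Stay/Hi, z/E/Stay/Lo, z/E/Out/Hi, z/E/Out/Lo} → row (-1,1) (-1,1)
{w/N/Stay/Hi, w/N/Stay/Lo, w/N/Out/Hi, w/N/Out/Lo, w/E/Stay/Hi, w/E/Stay/Lo, w/E/Out/Hi, w/E/Out/Lo} → row (4,-4) (4,-4)
{y/N/Stay/Hi, y/N/Stay/Lo, y/N/Out/Hi, y/N/Out/Lo, y/E/Stay/Hi, y/E/Stay/Lo, y/E/Out/Hi, y/E/Out/Lo} → row (2,-4) (2,-4)
That's 7 distinct rows out of 24 strategies.

7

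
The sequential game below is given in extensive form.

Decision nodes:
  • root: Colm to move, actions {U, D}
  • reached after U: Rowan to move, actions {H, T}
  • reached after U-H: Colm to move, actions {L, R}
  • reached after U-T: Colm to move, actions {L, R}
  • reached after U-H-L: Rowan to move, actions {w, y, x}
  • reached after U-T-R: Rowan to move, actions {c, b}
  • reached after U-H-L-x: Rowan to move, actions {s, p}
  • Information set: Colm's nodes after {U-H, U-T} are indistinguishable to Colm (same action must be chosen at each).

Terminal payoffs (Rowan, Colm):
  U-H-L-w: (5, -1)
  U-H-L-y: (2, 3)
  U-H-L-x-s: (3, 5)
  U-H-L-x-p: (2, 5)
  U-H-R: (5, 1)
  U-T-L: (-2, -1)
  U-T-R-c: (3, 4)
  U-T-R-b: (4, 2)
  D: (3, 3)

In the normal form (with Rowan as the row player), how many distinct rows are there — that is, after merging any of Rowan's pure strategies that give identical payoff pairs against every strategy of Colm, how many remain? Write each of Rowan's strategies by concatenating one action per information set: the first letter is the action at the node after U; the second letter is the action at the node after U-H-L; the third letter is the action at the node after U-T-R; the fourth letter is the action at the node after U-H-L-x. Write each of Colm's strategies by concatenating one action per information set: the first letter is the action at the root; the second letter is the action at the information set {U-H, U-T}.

6

Rowan has 24 pure strategies: Hwcs, Hwcp, Hwbs, Hwbp, Hycs, Hycp, Hybs, Hybp, Hxcs, Hxcp, Hxbs, Hxbp, Twcs, Twcp, Twbs, Twbp, Tycs, Tycp, Tybs, Tybp, Txcs, Txcp, Txbs, Txbp. Columns: UL, UR, DL, DR.
{Hwcs, Hwcp, Hwbs, Hwbp} → row (5,-1) (5,1) (3,3) (3,3)
{Hycs, Hycp, Hybs, Hybp} → row (2,3) (5,1) (3,3) (3,3)
{Hxcs, Hxbs} → row (3,5) (5,1) (3,3) (3,3)
{Hxcp, Hxbp} → row (2,5) (5,1) (3,3) (3,3)
{Twcs, Twcp, Tycs, Tycp, Txcs, Txcp} → row (-2,-1) (3,4) (3,3) (3,3)
{Twbs, Twbp, Tybs, Tybp, Txbs, Txbp} → row (-2,-1) (4,2) (3,3) (3,3)
That's 6 distinct rows out of 24 strategies.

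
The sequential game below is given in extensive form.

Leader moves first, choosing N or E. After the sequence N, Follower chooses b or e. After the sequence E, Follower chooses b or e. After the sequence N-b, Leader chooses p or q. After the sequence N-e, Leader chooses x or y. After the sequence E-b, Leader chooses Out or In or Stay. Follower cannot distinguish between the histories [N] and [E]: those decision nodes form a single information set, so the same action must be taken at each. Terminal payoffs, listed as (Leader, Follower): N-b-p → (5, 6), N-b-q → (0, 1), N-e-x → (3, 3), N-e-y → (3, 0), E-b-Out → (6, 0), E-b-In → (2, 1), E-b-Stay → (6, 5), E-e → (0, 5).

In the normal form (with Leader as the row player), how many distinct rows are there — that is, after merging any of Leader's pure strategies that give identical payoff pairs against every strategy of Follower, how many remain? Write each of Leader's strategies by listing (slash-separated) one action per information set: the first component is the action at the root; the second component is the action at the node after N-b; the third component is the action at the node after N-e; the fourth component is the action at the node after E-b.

7

Leader has 24 pure strategies: N/p/x/Out, N/p/x/In, N/p/x/Stay, N/p/y/Out, N/p/y/In, N/p/y/Stay, N/q/x/Out, N/q/x/In, N/q/x/Stay, N/q/y/Out, N/q/y/In, N/q/y/Stay, E/p/x/Out, E/p/x/In, E/p/x/Stay, E/p/y/Out, E/p/y/In, E/p/y/Stay, E/q/x/Out, E/q/x/In, E/q/x/Stay, E/q/y/Out, E/q/y/In, E/q/y/Stay. Columns: b, e.
{N/p/x/Out, N/p/x/In, N/p/x/Stay} → row (5,6) (3,3)
{N/p/y/Out, N/p/y/In, N/p/y/Stay} → row (5,6) (3,0)
{N/q/x/Out, N/q/x/In, N/q/x/Stay} → row (0,1) (3,3)
{N/q/y/Out, N/q/y/In, N/q/y/Stay} → row (0,1) (3,0)
{E/p/x/Out, E/p/y/Out, E/q/x/Out, E/q/y/Out} → row (6,0) (0,5)
{E/p/x/In, E/p/y/In, E/q/x/In, E/q/y/In} → row (2,1) (0,5)
{E/p/x/Stay, E/p/y/Stay, E/q/x/Stay, E/q/y/Stay} → row (6,5) (0,5)
That's 7 distinct rows out of 24 strategies.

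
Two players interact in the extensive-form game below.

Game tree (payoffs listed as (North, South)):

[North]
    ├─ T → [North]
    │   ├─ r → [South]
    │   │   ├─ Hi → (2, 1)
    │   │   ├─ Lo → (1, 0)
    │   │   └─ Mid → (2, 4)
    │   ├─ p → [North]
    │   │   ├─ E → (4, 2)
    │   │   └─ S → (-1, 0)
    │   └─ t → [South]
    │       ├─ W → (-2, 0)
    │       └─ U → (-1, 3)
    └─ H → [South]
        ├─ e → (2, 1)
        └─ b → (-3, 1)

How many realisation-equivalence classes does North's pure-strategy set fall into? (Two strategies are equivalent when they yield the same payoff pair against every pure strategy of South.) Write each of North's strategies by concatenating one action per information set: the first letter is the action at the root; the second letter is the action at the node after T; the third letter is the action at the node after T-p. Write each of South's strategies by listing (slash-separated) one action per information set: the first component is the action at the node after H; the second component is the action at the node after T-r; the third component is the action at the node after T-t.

5

North has 12 pure strategies: TrE, TrS, TpE, TpS, TtE, TtS, HrE, HrS, HpE, HpS, HtE, HtS. Columns: e/Hi/W, e/Hi/U, e/Lo/W, e/Lo/U, e/Mid/W, e/Mid/U, b/Hi/W, b/Hi/U, b/Lo/W, b/Lo/U, b/Mid/W, b/Mid/U.
{TrE, TrS} → row (2,1) (2,1) (1,0) (1,0) (2,4) (2,4) (2,1) (2,1) (1,0) (1,0) (2,4) (2,4)
{TpE} → row (4,2) (4,2) (4,2) (4,2) (4,2) (4,2) (4,2) (4,2) (4,2) (4,2) (4,2) (4,2)
{TpS} → row (-1,0) (-1,0) (-1,0) (-1,0) (-1,0) (-1,0) (-1,0) (-1,0) (-1,0) (-1,0) (-1,0) (-1,0)
{TtE, TtS} → row (-2,0) (-1,3) (-2,0) (-1,3) (-2,0) (-1,3) (-2,0) (-1,3) (-2,0) (-1,3) (-2,0) (-1,3)
{HrE, HrS, HpE, HpS, HtE, HtS} → row (2,1) (2,1) (2,1) (2,1) (2,1) (2,1) (-3,1) (-3,1) (-3,1) (-3,1) (-3,1) (-3,1)
That's 5 distinct rows out of 12 strategies.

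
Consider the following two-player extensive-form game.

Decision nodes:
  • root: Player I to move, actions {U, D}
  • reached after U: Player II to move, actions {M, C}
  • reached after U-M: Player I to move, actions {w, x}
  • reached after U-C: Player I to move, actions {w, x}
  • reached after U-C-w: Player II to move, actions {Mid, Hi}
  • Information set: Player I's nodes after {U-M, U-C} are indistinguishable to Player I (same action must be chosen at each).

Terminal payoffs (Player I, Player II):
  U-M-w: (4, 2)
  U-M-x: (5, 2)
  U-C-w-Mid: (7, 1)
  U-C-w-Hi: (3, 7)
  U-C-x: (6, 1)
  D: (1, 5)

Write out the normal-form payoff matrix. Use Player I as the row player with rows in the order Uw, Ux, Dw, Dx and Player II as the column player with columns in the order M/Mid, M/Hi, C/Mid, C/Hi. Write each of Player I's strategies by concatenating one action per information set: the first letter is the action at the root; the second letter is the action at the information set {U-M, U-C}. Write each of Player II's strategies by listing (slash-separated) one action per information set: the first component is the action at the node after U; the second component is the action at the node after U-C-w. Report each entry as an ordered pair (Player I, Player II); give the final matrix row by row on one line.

Row Uw: M/Mid→(4,2), M/Hi→(4,2), C/Mid→(7,1), C/Hi→(3,7)
Row Ux: M/Mid→(5,2), M/Hi→(5,2), C/Mid→(6,1), C/Hi→(6,1)
Row Dw: M/Mid→(1,5), M/Hi→(1,5), C/Mid→(1,5), C/Hi→(1,5)
Row Dx: M/Mid→(1,5), M/Hi→(1,5), C/Mid→(1,5), C/Hi→(1,5)

Uw: (4,2) (4,2) (7,1) (3,7) | Ux: (5,2) (5,2) (6,1) (6,1) | Dw: (1,5) (1,5) (1,5) (1,5) | Dx: (1,5) (1,5) (1,5) (1,5)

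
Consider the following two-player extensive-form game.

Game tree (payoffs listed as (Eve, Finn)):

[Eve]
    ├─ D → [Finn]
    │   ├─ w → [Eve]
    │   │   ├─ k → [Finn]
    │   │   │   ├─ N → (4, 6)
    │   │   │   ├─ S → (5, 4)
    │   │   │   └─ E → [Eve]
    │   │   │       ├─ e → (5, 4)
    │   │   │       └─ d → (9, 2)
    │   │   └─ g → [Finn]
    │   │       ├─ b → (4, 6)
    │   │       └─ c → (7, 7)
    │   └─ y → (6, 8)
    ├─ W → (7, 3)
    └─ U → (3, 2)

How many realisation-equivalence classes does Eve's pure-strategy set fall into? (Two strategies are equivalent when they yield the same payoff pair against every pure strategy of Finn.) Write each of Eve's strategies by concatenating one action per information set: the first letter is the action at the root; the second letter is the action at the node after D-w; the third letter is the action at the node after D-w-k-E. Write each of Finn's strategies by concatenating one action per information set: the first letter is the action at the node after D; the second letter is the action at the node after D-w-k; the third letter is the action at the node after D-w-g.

Eve has 12 pure strategies: Dke, Dkd, Dge, Dgd, Wke, Wkd, Wge, Wgd, Uke, Ukd, Uge, Ugd. Columns: wNb, wNc, wSb, wSc, wEb, wEc, yNb, yNc, ySb, ySc, yEb, yEc.
{Dke} → row (4,6) (4,6) (5,4) (5,4) (5,4) (5,4) (6,8) (6,8) (6,8) (6,8) (6,8) (6,8)
{Dkd} → row (4,6) (4,6) (5,4) (5,4) (9,2) (9,2) (6,8) (6,8) (6,8) (6,8) (6,8) (6,8)
{Dge, Dgd} → row (4,6) (7,7) (4,6) (7,7) (4,6) (7,7) (6,8) (6,8) (6,8) (6,8) (6,8) (6,8)
{Wke, Wkd, Wge, Wgd} → row (7,3) (7,3) (7,3) (7,3) (7,3) (7,3) (7,3) (7,3) (7,3) (7,3) (7,3) (7,3)
{Uke, Ukd, Uge, Ugd} → row (3,2) (3,2) (3,2) (3,2) (3,2) (3,2) (3,2) (3,2) (3,2) (3,2) (3,2) (3,2)
That's 5 distinct rows out of 12 strategies.

5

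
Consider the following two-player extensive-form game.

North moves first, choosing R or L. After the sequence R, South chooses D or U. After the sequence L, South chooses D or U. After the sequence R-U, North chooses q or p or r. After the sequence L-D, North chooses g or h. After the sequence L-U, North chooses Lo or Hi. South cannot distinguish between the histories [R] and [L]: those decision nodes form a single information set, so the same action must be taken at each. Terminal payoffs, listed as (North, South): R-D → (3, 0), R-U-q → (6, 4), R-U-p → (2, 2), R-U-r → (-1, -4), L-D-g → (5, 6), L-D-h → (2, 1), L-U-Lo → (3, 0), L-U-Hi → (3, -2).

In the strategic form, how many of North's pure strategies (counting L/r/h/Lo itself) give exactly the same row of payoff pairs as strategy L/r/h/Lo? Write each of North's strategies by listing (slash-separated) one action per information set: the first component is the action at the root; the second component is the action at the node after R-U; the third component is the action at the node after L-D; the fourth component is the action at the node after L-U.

Row for L/r/h/Lo (columns D, U): (2,1) (3,0).
Under L/r/h/Lo, North's choice at the node after R-U can never be reached regardless of what South does, so varying those choices leaves every outcome unchanged.
Holding the reachable choices fixed and varying the unreachable one freely already gives 3 equivalent strategies.
No other strategy reproduces this row, so those 3 are the full class: L/q/h/Lo, L/p/h/Lo, L/r/h/Lo.

3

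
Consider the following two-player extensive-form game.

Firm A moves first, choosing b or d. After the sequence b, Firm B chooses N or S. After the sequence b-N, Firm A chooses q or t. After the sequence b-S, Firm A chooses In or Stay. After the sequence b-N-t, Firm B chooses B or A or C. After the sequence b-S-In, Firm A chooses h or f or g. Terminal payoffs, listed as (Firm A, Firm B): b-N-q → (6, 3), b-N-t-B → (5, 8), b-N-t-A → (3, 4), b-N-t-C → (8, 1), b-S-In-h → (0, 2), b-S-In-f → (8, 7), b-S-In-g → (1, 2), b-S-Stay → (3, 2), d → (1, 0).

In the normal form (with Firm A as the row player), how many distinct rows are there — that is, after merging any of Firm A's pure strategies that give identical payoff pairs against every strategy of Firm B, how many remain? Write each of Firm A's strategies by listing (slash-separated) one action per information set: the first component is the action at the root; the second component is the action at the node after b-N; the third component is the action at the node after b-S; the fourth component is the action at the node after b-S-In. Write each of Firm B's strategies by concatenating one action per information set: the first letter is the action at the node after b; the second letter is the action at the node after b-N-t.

9

Firm A has 24 pure strategies: b/q/In/h, b/q/In/f, b/q/In/g, b/q/Stay/h, b/q/Stay/f, b/q/Stay/g, b/t/In/h, b/t/In/f, b/t/In/g, b/t/Stay/h, b/t/Stay/f, b/t/Stay/g, d/q/In/h, d/q/In/f, d/q/In/g, d/q/Stay/h, d/q/Stay/f, d/q/Stay/g, d/t/In/h, d/t/In/f, d/t/In/g, d/t/Stay/h, d/t/Stay/f, d/t/Stay/g. Columns: NB, NA, NC, SB, SA, SC.
{b/q/In/h} → row (6,3) (6,3) (6,3) (0,2) (0,2) (0,2)
{b/q/In/f} → row (6,3) (6,3) (6,3) (8,7) (8,7) (8,7)
{b/q/In/g} → row (6,3) (6,3) (6,3) (1,2) (1,2) (1,2)
{b/q/Stay/h, b/q/Stay/f, b/q/Stay/g} → row (6,3) (6,3) (6,3) (3,2) (3,2) (3,2)
{b/t/In/h} → row (5,8) (3,4) (8,1) (0,2) (0,2) (0,2)
{b/t/In/f} → row (5,8) (3,4) (8,1) (8,7) (8,7) (8,7)
{b/t/In/g} → row (5,8) (3,4) (8,1) (1,2) (1,2) (1,2)
{b/t/Stay/h, b/t/Stay/f, b/t/Stay/g} → row (5,8) (3,4) (8,1) (3,2) (3,2) (3,2)
{d/q/In/h, d/q/In/f, d/q/In/g, d/q/Stay/h, d/q/Stay/f, d/q/Stay/g, d/t/In/h, d/t/In/f, d/t/In/g, d/t/Stay/h, d/t/Stay/f, d/t/Stay/g} → row (1,0) (1,0) (1,0) (1,0) (1,0) (1,0)
That's 9 distinct rows out of 24 strategies.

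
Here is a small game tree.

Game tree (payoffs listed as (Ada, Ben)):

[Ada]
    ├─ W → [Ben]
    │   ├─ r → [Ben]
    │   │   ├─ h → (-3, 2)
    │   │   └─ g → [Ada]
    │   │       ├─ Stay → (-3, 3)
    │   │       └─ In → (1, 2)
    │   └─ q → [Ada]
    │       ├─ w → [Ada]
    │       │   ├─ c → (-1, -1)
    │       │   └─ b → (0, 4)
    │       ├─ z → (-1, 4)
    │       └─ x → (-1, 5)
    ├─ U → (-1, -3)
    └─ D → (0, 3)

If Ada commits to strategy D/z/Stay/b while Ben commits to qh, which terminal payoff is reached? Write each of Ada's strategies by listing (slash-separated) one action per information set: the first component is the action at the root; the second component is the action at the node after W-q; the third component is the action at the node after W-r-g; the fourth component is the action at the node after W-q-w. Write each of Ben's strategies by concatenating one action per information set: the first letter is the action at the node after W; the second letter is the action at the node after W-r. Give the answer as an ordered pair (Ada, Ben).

(0, 3)

Trace the play path from the root:
  Ada plays D
→ terminal payoff (0, 3).
(Ada's choice at the node after W-q is never reached on this path, so it doesn't affect the outcome.)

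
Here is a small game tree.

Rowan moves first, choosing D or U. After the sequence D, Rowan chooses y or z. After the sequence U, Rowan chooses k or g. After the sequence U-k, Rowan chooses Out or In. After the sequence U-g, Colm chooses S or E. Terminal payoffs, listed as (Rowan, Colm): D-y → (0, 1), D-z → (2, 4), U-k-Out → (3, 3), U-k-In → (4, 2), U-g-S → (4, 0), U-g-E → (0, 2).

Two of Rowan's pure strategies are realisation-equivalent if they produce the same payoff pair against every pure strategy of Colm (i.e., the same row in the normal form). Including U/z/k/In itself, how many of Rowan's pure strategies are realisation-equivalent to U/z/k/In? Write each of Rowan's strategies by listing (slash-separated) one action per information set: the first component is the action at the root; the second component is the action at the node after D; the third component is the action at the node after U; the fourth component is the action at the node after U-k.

2

Row for U/z/k/In (columns S, E): (4,2) (4,2).
Under U/z/k/In, Rowan's choice at the node after D can never be reached regardless of what Colm does, so varying those choices leaves every outcome unchanged.
Holding the reachable choices fixed and varying the unreachable one freely already gives 2 equivalent strategies.
No other strategy reproduces this row, so those 2 are the full class: U/y/k/In, U/z/k/In.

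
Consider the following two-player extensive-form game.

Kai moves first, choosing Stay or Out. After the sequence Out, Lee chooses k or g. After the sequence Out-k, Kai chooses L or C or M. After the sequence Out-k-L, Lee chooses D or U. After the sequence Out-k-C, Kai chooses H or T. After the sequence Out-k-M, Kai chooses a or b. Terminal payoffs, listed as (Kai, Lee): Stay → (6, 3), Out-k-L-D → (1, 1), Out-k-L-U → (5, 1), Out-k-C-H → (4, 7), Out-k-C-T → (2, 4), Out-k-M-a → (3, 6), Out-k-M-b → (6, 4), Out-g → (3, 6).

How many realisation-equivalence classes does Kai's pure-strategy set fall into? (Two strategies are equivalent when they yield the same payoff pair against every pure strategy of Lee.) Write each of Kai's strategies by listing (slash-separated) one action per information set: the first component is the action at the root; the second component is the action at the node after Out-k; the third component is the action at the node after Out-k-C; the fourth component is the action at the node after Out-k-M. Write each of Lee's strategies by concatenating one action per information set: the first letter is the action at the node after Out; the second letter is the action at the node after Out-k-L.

6

Kai has 24 pure strategies: Stay/L/H/a, Stay/L/H/b, Stay/L/T/a, Stay/L/T/b, Stay/C/H/a, Stay/C/H/b, Stay/C/T/a, Stay/C/T/b, Stay/M/H/a, Stay/M/H/b, Stay/M/T/a, Stay/M/T/b, Out/L/H/a, Out/L/H/b, Out/L/T/a, Out/L/T/b, Out/C/H/a, Out/C/H/b, Out/C/T/a, Out/C/T/b, Out/M/H/a, Out/M/H/b, Out/M/T/a, Out/M/T/b. Columns: kD, kU, gD, gU.
{Stay/L/H/a, Stay/L/H/b, Stay/L/T/a, Stay/L/T/b, Stay/C/H/a, Stay/C/H/b, Stay/C/T/a, Stay/C/T/b, Stay/M/H/a, Stay/M/H/b, Stay/M/T/a, Stay/M/T/b} → row (6,3) (6,3) (6,3) (6,3)
{Out/L/H/a, Out/L/H/b, Out/L/T/a, Out/L/T/b} → row (1,1) (5,1) (3,6) (3,6)
{Out/C/H/a, Out/C/H/b} → row (4,7) (4,7) (3,6) (3,6)
{Out/C/T/a, Out/C/T/b} → row (2,4) (2,4) (3,6) (3,6)
{Out/M/H/a, Out/M/T/a} → row (3,6) (3,6) (3,6) (3,6)
{Out/M/H/b, Out/M/T/b} → row (6,4) (6,4) (3,6) (3,6)
That's 6 distinct rows out of 24 strategies.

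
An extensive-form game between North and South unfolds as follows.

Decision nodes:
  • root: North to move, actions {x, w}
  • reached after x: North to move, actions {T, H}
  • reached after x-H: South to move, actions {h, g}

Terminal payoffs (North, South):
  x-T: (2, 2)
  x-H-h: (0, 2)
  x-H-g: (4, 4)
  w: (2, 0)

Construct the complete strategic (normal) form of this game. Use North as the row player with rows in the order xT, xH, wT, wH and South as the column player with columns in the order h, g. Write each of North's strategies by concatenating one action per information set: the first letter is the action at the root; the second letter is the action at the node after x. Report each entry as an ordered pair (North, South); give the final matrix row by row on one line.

            h        g
  xT    (2,2)    (2,2)
  xH    (0,2)    (4,4)
  wT    (2,0)    (2,0)
  wH    (2,0)    (2,0)

xT: (2,2) (2,2) | xH: (0,2) (4,4) | wT: (2,0) (2,0) | wH: (2,0) (2,0)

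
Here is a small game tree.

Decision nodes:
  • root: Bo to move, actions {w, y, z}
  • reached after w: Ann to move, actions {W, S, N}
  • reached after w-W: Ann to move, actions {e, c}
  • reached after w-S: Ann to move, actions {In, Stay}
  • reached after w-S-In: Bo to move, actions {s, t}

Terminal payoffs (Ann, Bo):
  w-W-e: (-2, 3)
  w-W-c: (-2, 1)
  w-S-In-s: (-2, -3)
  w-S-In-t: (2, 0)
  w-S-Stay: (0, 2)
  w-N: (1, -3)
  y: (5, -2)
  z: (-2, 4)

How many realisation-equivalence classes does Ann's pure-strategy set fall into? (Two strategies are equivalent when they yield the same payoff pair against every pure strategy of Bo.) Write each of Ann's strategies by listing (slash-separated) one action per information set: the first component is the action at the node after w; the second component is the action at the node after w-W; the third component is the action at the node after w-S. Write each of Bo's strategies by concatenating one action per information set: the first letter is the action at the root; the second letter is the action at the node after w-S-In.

5

Ann has 12 pure strategies: W/e/In, W/e/Stay, W/c/In, W/c/Stay, S/e/In, S/e/Stay, S/c/In, S/c/Stay, N/e/In, N/e/Stay, N/c/In, N/c/Stay. Columns: ws, wt, ys, yt, zs, zt.
{W/e/In, W/e/Stay} → row (-2,3) (-2,3) (5,-2) (5,-2) (-2,4) (-2,4)
{W/c/In, W/c/Stay} → row (-2,1) (-2,1) (5,-2) (5,-2) (-2,4) (-2,4)
{S/e/In, S/c/In} → row (-2,-3) (2,0) (5,-2) (5,-2) (-2,4) (-2,4)
{S/e/Stay, S/c/Stay} → row (0,2) (0,2) (5,-2) (5,-2) (-2,4) (-2,4)
{N/e/In, N/e/Stay, N/c/In, N/c/Stay} → row (1,-3) (1,-3) (5,-2) (5,-2) (-2,4) (-2,4)
That's 5 distinct rows out of 12 strategies.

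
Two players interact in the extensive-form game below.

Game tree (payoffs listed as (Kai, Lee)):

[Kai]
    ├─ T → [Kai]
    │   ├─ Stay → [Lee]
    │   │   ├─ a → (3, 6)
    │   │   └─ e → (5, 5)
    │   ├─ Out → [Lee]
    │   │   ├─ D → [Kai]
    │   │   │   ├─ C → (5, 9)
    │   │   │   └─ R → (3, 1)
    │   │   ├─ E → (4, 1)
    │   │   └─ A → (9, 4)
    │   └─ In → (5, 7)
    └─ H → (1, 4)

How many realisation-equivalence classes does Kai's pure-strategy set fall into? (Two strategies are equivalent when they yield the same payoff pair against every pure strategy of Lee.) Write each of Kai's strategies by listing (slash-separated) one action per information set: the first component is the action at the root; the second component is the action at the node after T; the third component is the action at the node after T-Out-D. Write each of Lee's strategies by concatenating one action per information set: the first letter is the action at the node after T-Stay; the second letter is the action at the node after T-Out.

Kai has 12 pure strategies: T/Stay/C, T/Stay/R, T/Out/C, T/Out/R, T/In/C, T/In/R, H/Stay/C, H/Stay/R, H/Out/C, H/Out/R, H/In/C, H/In/R. Columns: aD, aE, aA, eD, eE, eA.
{T/Stay/C, T/Stay/R} → row (3,6) (3,6) (3,6) (5,5) (5,5) (5,5)
{T/Out/C} → row (5,9) (4,1) (9,4) (5,9) (4,1) (9,4)
{T/Out/R} → row (3,1) (4,1) (9,4) (3,1) (4,1) (9,4)
{T/In/C, T/In/R} → row (5,7) (5,7) (5,7) (5,7) (5,7) (5,7)
{H/Stay/C, H/Stay/R, H/Out/C, H/Out/R, H/In/C, H/In/R} → row (1,4) (1,4) (1,4) (1,4) (1,4) (1,4)
That's 5 distinct rows out of 12 strategies.

5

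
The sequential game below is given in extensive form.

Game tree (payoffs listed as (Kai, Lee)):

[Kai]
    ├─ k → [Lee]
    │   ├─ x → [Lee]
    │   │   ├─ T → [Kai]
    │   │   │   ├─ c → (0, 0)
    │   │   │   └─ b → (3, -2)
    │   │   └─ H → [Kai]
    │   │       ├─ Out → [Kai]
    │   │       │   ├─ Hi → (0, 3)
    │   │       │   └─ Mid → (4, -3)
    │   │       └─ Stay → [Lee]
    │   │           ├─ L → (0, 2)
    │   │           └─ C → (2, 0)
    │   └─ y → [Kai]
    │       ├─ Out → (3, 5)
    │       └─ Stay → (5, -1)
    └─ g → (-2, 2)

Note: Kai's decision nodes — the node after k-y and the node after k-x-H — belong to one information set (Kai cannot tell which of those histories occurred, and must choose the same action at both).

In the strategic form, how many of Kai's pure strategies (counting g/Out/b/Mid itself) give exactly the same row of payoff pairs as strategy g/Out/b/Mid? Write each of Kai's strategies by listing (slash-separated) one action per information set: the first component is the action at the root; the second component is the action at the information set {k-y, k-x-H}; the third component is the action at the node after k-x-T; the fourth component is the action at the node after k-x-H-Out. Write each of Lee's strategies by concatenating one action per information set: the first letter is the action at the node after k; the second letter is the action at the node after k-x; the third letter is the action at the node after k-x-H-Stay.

Row for g/Out/b/Mid (columns xTL, xTC, xHL, xHC, yTL, yTC, yHL, yHC): (-2,2) (-2,2) (-2,2) (-2,2) (-2,2) (-2,2) (-2,2) (-2,2).
Under g/Out/b/Mid, Kai's choice at the information set {k-y, k-x-H} and at the node after k-x-T and at the node after k-x-H-Out can never be reached regardless of what Lee does, so varying those choices leaves every outcome unchanged.
Holding the reachable choices fixed and varying the unreachable ones freely already gives 2 × 2 × 2 = 8 equivalent strategies.
No other strategy reproduces this row, so those 8 are the full class: g/Out/c/Hi, g/Out/c/Mid, g/Out/b/Hi, g/Out/b/Mid, g/Stay/c/Hi, g/Stay/c/Mid, g/Stay/b/Hi, g/Stay/b/Mid.

8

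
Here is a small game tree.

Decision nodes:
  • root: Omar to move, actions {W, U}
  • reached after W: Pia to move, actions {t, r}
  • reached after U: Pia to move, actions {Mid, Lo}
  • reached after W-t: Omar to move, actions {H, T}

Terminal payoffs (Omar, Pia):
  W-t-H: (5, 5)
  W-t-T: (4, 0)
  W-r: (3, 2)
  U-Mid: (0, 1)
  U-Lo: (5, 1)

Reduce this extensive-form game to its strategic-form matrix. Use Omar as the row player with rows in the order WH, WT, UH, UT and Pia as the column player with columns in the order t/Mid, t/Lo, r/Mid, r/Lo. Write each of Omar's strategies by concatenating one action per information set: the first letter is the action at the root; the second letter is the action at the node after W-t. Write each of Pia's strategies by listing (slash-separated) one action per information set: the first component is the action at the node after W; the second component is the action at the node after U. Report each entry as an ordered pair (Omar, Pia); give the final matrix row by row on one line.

Row WH: t/Mid→(5,5), t/Lo→(5,5), r/Mid→(3,2), r/Lo→(3,2)
Row WT: t/Mid→(4,0), t/Lo→(4,0), r/Mid→(3,2), r/Lo→(3,2)
Row UH: t/Mid→(0,1), t/Lo→(5,1), r/Mid→(0,1), r/Lo→(5,1)
Row UT: t/Mid→(0,1), t/Lo→(5,1), r/Mid→(0,1), r/Lo→(5,1)

WH: (5,5) (5,5) (3,2) (3,2) | WT: (4,0) (4,0) (3,2) (3,2) | UH: (0,1) (5,1) (0,1) (5,1) | UT: (0,1) (5,1) (0,1) (5,1)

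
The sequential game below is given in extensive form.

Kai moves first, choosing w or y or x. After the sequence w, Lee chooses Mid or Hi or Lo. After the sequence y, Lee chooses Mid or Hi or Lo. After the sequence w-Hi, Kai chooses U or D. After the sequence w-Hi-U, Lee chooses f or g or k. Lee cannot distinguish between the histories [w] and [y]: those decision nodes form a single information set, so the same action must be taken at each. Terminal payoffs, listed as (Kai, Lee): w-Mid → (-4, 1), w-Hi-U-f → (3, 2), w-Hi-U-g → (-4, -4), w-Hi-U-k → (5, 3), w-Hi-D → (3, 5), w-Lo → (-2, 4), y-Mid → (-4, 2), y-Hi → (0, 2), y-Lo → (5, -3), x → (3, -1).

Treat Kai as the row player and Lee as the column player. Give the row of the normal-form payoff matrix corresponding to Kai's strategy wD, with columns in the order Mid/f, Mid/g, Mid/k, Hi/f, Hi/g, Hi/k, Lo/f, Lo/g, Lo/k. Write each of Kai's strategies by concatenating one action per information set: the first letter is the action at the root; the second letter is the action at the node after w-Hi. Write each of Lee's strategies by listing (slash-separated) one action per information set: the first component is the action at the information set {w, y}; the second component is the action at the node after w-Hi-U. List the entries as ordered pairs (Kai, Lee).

vs Mid/f: Kai plays w → Lee plays Mid at [w] → (-4, 1)
vs Mid/g: Kai plays w → Lee plays Mid at [w] → (-4, 1)
vs Mid/k: Kai plays w → Lee plays Mid at [w] → (-4, 1)
vs Hi/f: Kai plays w → Lee plays Hi at [w] → Kai plays D at [w-Hi] → (3, 5)
vs Hi/g: Kai plays w → Lee plays Hi at [w] → Kai plays D at [w-Hi] → (3, 5)
vs Hi/k: Kai plays w → Lee plays Hi at [w] → Kai plays D at [w-Hi] → (3, 5)
vs Lo/f: Kai plays w → Lee plays Lo at [w] → (-2, 4)
vs Lo/g: Kai plays w → Lee plays Lo at [w] → (-2, 4)
vs Lo/k: Kai plays w → Lee plays Lo at [w] → (-2, 4)

(-4,1) (-4,1) (-4,1) (3,5) (3,5) (3,5) (-2,4) (-2,4) (-2,4)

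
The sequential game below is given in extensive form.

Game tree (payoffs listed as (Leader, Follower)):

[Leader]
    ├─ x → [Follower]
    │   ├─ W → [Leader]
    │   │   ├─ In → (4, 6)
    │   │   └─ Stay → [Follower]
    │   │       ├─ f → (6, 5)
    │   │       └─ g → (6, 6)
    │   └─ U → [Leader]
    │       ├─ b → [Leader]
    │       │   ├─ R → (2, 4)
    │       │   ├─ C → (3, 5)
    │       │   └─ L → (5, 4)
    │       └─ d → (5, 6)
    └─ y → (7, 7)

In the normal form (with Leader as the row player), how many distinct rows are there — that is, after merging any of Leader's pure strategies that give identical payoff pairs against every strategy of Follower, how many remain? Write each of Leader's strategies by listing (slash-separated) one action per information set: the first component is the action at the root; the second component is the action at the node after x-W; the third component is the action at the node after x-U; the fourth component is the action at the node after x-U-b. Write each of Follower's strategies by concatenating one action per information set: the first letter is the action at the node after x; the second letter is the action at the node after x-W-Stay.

9

Leader has 24 pure strategies: x/In/b/R, x/In/b/C, x/In/b/L, x/In/d/R, x/In/d/C, x/In/d/L, x/Stay/b/R, x/Stay/b/C, x/Stay/b/L, x/Stay/d/R, x/Stay/d/C, x/Stay/d/L, y/In/b/R, y/In/b/C, y/In/b/L, y/In/d/R, y/In/d/C, y/In/d/L, y/Stay/b/R, y/Stay/b/C, y/Stay/b/L, y/Stay/d/R, y/Stay/d/C, y/Stay/d/L. Columns: Wf, Wg, Uf, Ug.
{x/In/b/R} → row (4,6) (4,6) (2,4) (2,4)
{x/In/b/C} → row (4,6) (4,6) (3,5) (3,5)
{x/In/b/L} → row (4,6) (4,6) (5,4) (5,4)
{x/In/d/R, x/In/d/C, x/In/d/L} → row (4,6) (4,6) (5,6) (5,6)
{x/Stay/b/R} → row (6,5) (6,6) (2,4) (2,4)
{x/Stay/b/C} → row (6,5) (6,6) (3,5) (3,5)
{x/Stay/b/L} → row (6,5) (6,6) (5,4) (5,4)
{x/Stay/d/R, x/Stay/d/C, x/Stay/d/L} → row (6,5) (6,6) (5,6) (5,6)
{y/In/b/R, y/In/b/C, y/In/b/L, y/In/d/R, y/In/d/C, y/In/d/L, y/Stay/b/R, y/Stay/b/C, y/Stay/b/L, y/Stay/d/R, y/Stay/d/C, y/Stay/d/L} → row (7,7) (7,7) (7,7) (7,7)
That's 9 distinct rows out of 24 strategies.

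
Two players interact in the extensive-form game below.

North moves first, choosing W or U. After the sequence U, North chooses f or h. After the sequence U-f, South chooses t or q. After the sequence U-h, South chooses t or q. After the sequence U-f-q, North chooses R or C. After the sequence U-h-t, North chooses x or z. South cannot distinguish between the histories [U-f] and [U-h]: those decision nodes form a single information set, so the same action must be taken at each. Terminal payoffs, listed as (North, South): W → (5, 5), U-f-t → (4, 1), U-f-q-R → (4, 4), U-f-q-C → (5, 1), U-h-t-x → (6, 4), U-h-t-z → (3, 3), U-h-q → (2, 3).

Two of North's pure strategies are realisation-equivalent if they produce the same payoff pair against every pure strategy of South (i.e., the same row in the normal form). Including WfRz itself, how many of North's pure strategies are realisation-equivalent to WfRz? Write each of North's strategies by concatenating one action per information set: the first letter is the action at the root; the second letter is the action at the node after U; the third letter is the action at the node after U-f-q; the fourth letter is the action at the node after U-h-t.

8

Row for WfRz (columns t, q): (5,5) (5,5).
Under WfRz, North's choice at the node after U and at the node after U-f-q and at the node after U-h-t can never be reached regardless of what South does, so varying those choices leaves every outcome unchanged.
Holding the reachable choices fixed and varying the unreachable ones freely already gives 2 × 2 × 2 = 8 equivalent strategies.
No other strategy reproduces this row, so those 8 are the full class: WfRx, WfRz, WfCx, WfCz, WhRx, WhRz, WhCx, WhCz.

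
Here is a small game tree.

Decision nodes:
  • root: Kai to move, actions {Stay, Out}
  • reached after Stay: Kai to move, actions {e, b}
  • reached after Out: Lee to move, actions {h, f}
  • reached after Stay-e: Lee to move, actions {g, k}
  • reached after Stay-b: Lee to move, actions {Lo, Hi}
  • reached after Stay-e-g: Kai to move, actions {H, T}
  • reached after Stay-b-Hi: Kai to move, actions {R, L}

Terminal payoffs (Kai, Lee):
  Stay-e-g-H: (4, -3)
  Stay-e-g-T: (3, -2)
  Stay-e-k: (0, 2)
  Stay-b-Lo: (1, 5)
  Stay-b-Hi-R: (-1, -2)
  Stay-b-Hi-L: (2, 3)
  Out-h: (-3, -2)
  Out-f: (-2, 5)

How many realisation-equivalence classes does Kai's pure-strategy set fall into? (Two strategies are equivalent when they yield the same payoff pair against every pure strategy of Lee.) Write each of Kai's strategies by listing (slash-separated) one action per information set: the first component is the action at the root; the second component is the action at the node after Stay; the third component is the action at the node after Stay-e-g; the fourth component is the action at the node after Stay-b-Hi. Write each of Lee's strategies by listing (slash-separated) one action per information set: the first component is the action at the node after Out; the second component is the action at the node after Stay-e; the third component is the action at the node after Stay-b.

Kai has 16 pure strategies: Stay/e/H/R, Stay/e/H/L, Stay/e/T/R, Stay/e/T/L, Stay/b/H/R, Stay/b/H/L, Stay/b/T/R, Stay/b/T/L, Out/e/H/R, Out/e/H/L, Out/e/T/R, Out/e/T/L, Out/b/H/R, Out/b/H/L, Out/b/T/R, Out/b/T/L. Columns: h/g/Lo, h/g/Hi, h/k/Lo, h/k/Hi, f/g/Lo, f/g/Hi, f/k/Lo, f/k/Hi.
{Stay/e/H/R, Stay/e/H/L} → row (4,-3) (4,-3) (0,2) (0,2) (4,-3) (4,-3) (0,2) (0,2)
{Stay/e/T/R, Stay/e/T/L} → row (3,-2) (3,-2) (0,2) (0,2) (3,-2) (3,-2) (0,2) (0,2)
{Stay/b/H/R, Stay/b/T/R} → row (1,5) (-1,-2) (1,5) (-1,-2) (1,5) (-1,-2) (1,5) (-1,-2)
{Stay/b/H/L, Stay/b/T/L} → row (1,5) (2,3) (1,5) (2,3) (1,5) (2,3) (1,5) (2,3)
{Out/e/H/R, Out/e/H/L, Out/e/T/R, Out/e/T/L, Out/b/H/R, Out/b/H/L, Out/b/T/R, Out/b/T/L} → row (-3,-2) (-3,-2) (-3,-2) (-3,-2) (-2,5) (-2,5) (-2,5) (-2,5)
That's 5 distinct rows out of 16 strategies.

5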